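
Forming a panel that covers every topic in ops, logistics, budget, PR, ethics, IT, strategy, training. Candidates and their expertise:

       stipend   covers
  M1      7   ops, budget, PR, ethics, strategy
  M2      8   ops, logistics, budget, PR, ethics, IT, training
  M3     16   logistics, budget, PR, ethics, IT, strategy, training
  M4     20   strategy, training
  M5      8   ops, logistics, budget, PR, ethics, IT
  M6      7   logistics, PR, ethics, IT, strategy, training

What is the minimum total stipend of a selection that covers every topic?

14

M1, M6 cover every topic at stipend 7 + 7 = 14.
Any cover uses at least 2 members; among all covering selections none totals below 14.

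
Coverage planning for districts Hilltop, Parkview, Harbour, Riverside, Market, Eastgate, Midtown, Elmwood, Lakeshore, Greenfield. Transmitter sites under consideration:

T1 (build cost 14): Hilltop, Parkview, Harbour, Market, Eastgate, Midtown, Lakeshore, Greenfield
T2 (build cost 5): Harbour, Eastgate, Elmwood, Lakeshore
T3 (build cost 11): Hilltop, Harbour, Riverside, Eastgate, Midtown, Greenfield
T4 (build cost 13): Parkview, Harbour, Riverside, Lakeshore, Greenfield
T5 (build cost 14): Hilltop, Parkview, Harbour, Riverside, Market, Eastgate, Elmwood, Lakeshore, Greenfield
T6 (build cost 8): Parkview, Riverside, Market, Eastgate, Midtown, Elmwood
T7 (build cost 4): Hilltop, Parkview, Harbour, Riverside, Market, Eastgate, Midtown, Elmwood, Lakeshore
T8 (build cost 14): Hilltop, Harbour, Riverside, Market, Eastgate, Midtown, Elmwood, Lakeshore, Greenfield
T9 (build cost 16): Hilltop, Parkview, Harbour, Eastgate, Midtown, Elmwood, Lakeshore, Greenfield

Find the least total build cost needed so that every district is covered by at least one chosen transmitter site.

T3, T7 cover every district at build cost 11 + 4 = 15.
Any cover uses at least 2 transmitter sites; among all covering selections none totals below 15.

15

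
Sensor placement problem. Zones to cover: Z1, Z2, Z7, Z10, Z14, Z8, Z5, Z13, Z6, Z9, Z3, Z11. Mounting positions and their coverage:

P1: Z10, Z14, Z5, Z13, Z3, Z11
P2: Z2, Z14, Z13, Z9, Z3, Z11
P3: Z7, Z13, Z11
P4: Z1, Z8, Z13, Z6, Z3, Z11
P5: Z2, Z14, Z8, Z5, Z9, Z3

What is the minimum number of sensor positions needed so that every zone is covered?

4

P1, P2, P3, P4 together cover {Z1, Z2, Z7, Z10, Z14, Z8, Z5, Z13, Z6, Z9, Z3, Z11} — every zone.
No 3 of the 5 sensor positions cover everything (all 10 triples fall short), so 4 is minimum.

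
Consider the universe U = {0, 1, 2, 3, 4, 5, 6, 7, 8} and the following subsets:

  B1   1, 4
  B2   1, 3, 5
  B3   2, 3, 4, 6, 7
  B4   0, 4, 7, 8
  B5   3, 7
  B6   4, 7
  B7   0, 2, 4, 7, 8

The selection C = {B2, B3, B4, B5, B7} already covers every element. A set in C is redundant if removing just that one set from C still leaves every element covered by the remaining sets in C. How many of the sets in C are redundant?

Drop B2: 1, 5 uncovered — not redundant.
Drop B3: 6 uncovered — not redundant.
Drop B4: the rest still cover every element — redundant.
Drop B5: the rest still cover every element — redundant.
Drop B7: the rest still cover every element — redundant.
3 redundant: B4, B5, B7.

3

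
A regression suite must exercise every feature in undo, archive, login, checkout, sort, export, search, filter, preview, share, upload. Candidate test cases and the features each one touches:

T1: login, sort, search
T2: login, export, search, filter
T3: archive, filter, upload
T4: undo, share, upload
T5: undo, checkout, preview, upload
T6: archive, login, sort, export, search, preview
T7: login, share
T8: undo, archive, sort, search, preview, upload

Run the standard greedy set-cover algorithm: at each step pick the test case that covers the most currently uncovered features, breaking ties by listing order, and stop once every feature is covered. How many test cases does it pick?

4

Pick 1: T6 covers 6 new features (archive, login, sort, export, search, preview).
Pick 2: T4 covers 3 new features (undo, share, upload).
Pick 3: T2 covers 1 new features (filter).
Pick 4: T5 covers 1 new features (checkout).
Greedy uses 4 test cases.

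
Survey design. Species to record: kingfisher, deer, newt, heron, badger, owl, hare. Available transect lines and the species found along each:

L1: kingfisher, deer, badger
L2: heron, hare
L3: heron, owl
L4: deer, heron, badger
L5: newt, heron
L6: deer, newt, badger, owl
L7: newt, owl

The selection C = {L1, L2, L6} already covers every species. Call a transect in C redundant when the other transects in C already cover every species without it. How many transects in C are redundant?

Drop L1: kingfisher uncovered — not redundant.
Drop L2: heron, hare uncovered — not redundant.
Drop L6: newt, owl uncovered — not redundant.
None of the transects in C is redundant.

0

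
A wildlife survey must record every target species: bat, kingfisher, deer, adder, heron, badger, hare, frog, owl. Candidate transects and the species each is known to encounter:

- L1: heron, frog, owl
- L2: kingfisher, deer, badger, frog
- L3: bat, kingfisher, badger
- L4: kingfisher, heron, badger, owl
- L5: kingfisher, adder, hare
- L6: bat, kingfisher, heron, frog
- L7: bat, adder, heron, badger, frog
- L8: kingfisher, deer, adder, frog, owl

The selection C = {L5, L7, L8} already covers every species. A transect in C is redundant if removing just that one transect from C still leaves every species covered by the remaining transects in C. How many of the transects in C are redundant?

Drop L5: hare uncovered — not redundant.
Drop L7: bat, heron, badger uncovered — not redundant.
Drop L8: deer, owl uncovered — not redundant.
None of the transects in C is redundant.

0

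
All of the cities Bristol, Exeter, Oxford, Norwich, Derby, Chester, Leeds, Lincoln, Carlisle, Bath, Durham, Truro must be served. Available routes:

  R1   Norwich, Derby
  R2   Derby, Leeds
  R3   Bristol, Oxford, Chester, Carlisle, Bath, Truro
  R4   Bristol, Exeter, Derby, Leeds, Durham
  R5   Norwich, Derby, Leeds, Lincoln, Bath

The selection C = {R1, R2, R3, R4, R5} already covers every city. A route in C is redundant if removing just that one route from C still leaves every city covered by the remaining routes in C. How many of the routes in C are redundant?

Drop R1: the rest still cover every city — redundant.
Drop R2: the rest still cover every city — redundant.
Drop R3: Oxford, Chester, Carlisle, Truro uncovered — not redundant.
Drop R4: Exeter, Durham uncovered — not redundant.
Drop R5: Lincoln uncovered — not redundant.
2 redundant: R1, R2.

2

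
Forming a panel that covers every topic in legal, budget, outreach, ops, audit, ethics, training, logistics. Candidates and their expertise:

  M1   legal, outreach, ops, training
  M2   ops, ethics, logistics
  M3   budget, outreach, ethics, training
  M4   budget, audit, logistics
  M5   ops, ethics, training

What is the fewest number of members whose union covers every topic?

3

M1, M2, M4 together cover {legal, budget, outreach, ops, audit, ethics, training, logistics} — every topic.
No 2 of the 5 members cover everything (all 10 pairs fall short), so 3 is minimum.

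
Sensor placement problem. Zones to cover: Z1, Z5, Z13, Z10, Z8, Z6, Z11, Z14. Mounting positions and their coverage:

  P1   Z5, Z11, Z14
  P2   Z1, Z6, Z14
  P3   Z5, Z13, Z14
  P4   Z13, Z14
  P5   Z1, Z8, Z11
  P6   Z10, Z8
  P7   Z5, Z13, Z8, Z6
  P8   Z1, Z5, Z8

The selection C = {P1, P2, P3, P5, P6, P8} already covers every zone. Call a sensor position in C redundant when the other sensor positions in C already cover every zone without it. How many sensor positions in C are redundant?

Drop P1: the rest still cover every zone — redundant.
Drop P2: Z6 uncovered — not redundant.
Drop P3: Z13 uncovered — not redundant.
Drop P5: the rest still cover every zone — redundant.
Drop P6: Z10 uncovered — not redundant.
Drop P8: the rest still cover every zone — redundant.
3 redundant: P1, P5, P8.

3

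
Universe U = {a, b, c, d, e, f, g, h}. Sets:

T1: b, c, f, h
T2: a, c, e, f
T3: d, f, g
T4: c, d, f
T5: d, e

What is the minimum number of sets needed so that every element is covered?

3

T1, T2, T3 together cover {a, b, c, d, e, f, g, h} — every element.
No 2 of the 5 sets cover everything (all 10 pairs fall short), so 3 is minimum.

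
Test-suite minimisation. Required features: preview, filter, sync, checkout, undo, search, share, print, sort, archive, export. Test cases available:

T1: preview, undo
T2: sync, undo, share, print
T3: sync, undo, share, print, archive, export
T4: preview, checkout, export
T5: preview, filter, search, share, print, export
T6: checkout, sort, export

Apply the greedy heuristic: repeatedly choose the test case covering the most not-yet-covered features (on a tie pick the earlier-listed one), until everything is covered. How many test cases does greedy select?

3

Pick 1: T3 covers 6 new features (sync, undo, share, print, archive, export).
Pick 2: T5 covers 3 new features (preview, filter, search).
Pick 3: T6 covers 2 new features (checkout, sort).
Greedy uses 3 test cases.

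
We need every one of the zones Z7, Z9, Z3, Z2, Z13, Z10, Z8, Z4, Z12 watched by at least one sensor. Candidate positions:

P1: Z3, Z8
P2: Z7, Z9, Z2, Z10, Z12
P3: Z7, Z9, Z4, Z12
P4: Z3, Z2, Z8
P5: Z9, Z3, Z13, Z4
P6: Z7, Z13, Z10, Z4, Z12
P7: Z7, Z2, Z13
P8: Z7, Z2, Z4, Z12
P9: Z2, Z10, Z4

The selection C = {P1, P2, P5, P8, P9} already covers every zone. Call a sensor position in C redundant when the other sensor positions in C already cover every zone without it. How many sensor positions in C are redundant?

Drop P1: Z8 uncovered — not redundant.
Drop P2: the rest still cover every zone — redundant.
Drop P5: Z13 uncovered — not redundant.
Drop P8: the rest still cover every zone — redundant.
Drop P9: the rest still cover every zone — redundant.
3 redundant: P2, P8, P9.

3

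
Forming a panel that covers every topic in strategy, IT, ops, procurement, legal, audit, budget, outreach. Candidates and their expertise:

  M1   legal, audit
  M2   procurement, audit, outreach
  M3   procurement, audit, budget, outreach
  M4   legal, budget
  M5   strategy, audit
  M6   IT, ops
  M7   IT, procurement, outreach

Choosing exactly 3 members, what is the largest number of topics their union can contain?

Choosing M1, M3, M6 covers {IT, ops, procurement, legal, audit, budget, outreach} — 7 topics.
No choice of 3 members does better; here strategy is left uncovered.

7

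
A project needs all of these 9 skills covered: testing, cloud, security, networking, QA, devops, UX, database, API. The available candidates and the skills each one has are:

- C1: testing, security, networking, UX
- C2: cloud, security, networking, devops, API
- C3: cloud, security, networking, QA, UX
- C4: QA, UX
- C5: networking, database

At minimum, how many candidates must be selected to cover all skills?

C1, C2, C3, C5 together cover {testing, cloud, security, networking, QA, devops, UX, database, API} — every skill.
No 3 of the 5 candidates cover everything (all 10 triples fall short), so 4 is minimum.

4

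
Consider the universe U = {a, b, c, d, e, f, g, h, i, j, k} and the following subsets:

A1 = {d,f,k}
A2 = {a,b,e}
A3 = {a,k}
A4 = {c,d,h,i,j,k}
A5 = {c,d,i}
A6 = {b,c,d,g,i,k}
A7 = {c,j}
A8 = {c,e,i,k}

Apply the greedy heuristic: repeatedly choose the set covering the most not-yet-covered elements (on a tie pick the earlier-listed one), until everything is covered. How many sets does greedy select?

Pick 1: A4 covers 6 new elements (c, d, h, i, j, k).
Pick 2: A2 covers 3 new elements (a, b, e).
Pick 3: A1 covers 1 new elements (f).
Pick 4: A6 covers 1 new elements (g).
Greedy uses 4 sets.

4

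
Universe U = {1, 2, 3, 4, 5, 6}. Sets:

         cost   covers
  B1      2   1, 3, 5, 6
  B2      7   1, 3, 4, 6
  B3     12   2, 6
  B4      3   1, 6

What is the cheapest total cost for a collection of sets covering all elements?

21

B1, B2, B3 cover every element at cost 2 + 7 + 12 = 21.
Any cover uses at least 3 sets; among all covering selections none totals below 21.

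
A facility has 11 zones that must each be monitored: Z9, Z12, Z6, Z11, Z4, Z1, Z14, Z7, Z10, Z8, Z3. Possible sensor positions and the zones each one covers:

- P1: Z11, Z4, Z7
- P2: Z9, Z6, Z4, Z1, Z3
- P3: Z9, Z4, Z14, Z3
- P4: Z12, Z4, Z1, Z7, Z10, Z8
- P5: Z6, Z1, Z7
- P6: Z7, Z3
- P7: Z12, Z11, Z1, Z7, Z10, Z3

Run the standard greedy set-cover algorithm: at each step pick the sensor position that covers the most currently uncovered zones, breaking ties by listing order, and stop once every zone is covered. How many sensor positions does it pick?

Pick 1: P4 covers 6 new zones (Z12, Z4, Z1, Z7, Z10, Z8).
Pick 2: P2 covers 3 new zones (Z9, Z6, Z3).
Pick 3: P1 covers 1 new zones (Z11).
Pick 4: P3 covers 1 new zones (Z14).
Greedy uses 4 sensor positions.

4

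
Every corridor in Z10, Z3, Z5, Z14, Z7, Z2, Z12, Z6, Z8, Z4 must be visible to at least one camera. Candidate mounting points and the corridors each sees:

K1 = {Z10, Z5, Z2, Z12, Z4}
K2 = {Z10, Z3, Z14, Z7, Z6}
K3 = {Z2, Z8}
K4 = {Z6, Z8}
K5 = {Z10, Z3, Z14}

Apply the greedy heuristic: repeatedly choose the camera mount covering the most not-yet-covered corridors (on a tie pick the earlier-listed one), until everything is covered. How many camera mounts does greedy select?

3

Pick 1: K1 covers 5 new corridors (Z10, Z5, Z2, Z12, Z4).
Pick 2: K2 covers 4 new corridors (Z3, Z14, Z7, Z6).
Pick 3: K3 covers 1 new corridors (Z8).
Greedy uses 3 camera mounts.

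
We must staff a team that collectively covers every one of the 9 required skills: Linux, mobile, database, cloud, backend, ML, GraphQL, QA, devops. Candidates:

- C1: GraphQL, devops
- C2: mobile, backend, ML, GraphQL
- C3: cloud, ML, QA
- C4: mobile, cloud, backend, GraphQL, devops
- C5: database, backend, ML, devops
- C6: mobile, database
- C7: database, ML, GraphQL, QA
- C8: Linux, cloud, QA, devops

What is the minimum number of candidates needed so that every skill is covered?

3

C2, C5, C8 together cover {Linux, mobile, database, cloud, backend, ML, GraphQL, QA, devops} — every skill.
No 2 of the 8 candidates cover everything (all 28 pairs fall short), so 3 is minimum.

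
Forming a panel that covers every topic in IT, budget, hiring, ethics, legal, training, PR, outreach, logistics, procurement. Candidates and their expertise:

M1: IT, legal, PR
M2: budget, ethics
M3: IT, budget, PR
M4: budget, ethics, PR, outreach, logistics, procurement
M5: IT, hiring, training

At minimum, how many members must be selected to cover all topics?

M1, M4, M5 together cover {IT, budget, hiring, ethics, legal, training, PR, outreach, logistics, procurement} — every topic.
No 2 of the 5 members cover everything (all 10 pairs fall short), so 3 is minimum.

3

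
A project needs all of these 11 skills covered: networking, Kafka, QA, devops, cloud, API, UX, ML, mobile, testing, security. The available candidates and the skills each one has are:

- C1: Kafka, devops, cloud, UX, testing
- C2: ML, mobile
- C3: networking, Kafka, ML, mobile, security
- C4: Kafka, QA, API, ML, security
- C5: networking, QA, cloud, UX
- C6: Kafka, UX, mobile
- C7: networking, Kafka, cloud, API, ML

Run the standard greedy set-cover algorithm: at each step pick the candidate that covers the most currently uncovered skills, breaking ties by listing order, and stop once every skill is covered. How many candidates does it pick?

3

Pick 1: C1 covers 5 new skills (Kafka, devops, cloud, UX, testing).
Pick 2: C3 covers 4 new skills (networking, ML, mobile, security).
Pick 3: C4 covers 2 new skills (QA, API).
Greedy uses 3 candidates.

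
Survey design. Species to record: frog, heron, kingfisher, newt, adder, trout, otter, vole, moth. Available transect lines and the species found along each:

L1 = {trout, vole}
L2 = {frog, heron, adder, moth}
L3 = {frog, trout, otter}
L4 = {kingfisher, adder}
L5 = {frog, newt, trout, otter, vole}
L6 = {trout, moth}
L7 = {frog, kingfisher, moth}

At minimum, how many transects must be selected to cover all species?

3

L2, L4, L5 together cover {frog, heron, kingfisher, newt, adder, trout, otter, vole, moth} — every species.
No 2 of the 7 transects cover everything (all 21 pairs fall short), so 3 is minimum.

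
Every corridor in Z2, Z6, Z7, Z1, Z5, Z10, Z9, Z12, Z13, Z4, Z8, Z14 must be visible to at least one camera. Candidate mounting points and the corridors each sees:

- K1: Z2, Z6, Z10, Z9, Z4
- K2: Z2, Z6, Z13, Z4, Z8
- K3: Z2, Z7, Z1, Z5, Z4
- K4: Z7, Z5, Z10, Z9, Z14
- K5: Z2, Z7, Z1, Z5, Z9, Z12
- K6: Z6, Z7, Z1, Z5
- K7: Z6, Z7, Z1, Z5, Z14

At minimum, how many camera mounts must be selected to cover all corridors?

K2, K4, K5 together cover {Z2, Z6, Z7, Z1, Z5, Z10, Z9, Z12, Z13, Z4, Z8, Z14} — every corridor.
No 2 of the 7 camera mounts cover everything (all 21 pairs fall short), so 3 is minimum.

3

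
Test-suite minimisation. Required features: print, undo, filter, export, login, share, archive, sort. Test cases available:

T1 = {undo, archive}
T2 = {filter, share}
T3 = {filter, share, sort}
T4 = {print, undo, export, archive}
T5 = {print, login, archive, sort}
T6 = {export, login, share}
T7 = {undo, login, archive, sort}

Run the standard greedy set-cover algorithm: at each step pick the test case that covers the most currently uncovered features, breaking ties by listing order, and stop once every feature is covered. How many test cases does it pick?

3

Pick 1: T4 covers 4 new features (print, undo, export, archive).
Pick 2: T3 covers 3 new features (filter, share, sort).
Pick 3: T5 covers 1 new features (login).
Greedy uses 3 test cases.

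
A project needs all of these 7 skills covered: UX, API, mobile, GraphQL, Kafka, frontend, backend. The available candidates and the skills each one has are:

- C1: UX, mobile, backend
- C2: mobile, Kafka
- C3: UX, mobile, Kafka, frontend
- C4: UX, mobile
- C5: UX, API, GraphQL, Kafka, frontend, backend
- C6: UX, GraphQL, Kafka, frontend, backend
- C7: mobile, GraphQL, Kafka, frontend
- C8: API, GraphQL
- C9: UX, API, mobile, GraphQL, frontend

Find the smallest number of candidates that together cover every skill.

2

C1, C5 together cover {UX, API, mobile, GraphQL, Kafka, frontend, backend} — every skill.
No single candidate contains all 7 skills, so 2 is optimal.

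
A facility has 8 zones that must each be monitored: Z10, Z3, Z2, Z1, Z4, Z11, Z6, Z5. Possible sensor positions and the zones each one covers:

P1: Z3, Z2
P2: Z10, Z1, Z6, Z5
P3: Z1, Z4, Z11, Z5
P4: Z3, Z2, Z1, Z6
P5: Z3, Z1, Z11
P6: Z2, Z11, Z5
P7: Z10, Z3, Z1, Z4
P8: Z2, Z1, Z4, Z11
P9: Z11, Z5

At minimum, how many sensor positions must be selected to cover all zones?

P1, P2, P3 together cover {Z10, Z3, Z2, Z1, Z4, Z11, Z6, Z5} — every zone.
No 2 of the 9 sensor positions cover everything (all 36 pairs fall short), so 3 is minimum.

3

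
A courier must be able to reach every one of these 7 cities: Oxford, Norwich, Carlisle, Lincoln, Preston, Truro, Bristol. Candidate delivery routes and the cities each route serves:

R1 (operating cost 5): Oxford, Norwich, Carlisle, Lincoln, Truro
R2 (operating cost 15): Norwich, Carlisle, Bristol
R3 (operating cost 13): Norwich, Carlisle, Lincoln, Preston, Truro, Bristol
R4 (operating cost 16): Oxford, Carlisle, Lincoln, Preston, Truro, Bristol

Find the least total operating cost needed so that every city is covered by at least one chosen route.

R1, R3 cover every city at operating cost 5 + 13 = 18.
Any cover uses at least 2 routes; among all covering selections none totals below 18.

18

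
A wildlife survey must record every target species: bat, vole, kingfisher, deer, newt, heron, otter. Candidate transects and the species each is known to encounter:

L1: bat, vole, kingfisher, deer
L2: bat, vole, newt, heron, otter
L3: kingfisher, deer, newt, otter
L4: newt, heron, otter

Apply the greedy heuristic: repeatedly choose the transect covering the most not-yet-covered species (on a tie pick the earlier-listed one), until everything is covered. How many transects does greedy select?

2

Pick 1: L2 covers 5 new species (bat, vole, newt, heron, otter).
Pick 2: L1 covers 2 new species (kingfisher, deer).
Greedy uses 2 transects.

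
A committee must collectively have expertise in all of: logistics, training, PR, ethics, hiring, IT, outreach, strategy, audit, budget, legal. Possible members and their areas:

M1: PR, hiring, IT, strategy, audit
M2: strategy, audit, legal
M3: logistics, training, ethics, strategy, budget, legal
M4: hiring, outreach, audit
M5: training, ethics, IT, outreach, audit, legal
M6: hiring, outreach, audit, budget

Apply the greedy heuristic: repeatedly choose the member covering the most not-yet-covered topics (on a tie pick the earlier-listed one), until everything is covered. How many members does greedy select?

3

Pick 1: M3 covers 6 new topics (logistics, training, ethics, strategy, budget, legal).
Pick 2: M1 covers 4 new topics (PR, hiring, IT, audit).
Pick 3: M4 covers 1 new topics (outreach).
Greedy uses 3 members.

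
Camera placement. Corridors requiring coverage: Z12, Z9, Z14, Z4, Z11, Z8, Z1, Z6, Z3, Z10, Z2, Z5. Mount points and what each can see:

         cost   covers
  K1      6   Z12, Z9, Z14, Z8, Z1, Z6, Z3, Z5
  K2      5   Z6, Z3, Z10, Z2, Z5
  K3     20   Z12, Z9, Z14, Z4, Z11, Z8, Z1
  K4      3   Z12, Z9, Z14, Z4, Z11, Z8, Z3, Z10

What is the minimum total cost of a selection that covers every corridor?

K1, K2, K4 cover every corridor at cost 6 + 5 + 3 = 14.
Any cover uses at least 2 camera mounts; among all covering selections none totals below 14.

14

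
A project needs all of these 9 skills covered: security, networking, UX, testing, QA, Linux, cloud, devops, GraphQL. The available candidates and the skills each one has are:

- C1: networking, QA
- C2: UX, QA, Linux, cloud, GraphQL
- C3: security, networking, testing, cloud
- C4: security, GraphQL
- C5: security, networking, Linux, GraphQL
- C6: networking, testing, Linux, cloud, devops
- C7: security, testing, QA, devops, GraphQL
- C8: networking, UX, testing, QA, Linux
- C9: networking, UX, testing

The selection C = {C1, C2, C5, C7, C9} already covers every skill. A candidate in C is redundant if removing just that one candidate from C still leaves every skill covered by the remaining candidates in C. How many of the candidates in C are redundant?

Drop C1: the rest still cover every skill — redundant.
Drop C2: cloud uncovered — not redundant.
Drop C5: the rest still cover every skill — redundant.
Drop C7: devops uncovered — not redundant.
Drop C9: the rest still cover every skill — redundant.
3 redundant: C1, C5, C9.

3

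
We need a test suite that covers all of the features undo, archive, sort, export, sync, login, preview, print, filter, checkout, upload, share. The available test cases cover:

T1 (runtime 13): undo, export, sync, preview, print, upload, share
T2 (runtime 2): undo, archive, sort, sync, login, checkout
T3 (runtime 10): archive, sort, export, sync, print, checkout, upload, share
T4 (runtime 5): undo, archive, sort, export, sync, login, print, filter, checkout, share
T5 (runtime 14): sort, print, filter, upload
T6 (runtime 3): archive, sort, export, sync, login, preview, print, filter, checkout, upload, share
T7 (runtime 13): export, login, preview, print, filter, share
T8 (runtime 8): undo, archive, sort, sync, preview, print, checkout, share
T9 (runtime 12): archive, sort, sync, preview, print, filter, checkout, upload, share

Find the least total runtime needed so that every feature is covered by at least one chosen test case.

5

T2, T6 cover every feature at runtime 2 + 3 = 5.
Any cover uses at least 2 test cases; among all covering selections none totals below 5.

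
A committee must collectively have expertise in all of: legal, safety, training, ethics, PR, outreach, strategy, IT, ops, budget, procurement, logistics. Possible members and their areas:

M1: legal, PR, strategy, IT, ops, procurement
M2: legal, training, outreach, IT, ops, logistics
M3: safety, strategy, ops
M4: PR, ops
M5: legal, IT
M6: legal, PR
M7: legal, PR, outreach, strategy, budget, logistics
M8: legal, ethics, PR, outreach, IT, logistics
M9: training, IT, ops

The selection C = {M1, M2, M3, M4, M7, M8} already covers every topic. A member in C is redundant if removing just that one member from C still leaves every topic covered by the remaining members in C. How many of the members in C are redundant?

1

Drop M1: procurement uncovered — not redundant.
Drop M2: training uncovered — not redundant.
Drop M3: safety uncovered — not redundant.
Drop M4: the rest still cover every topic — redundant.
Drop M7: budget uncovered — not redundant.
Drop M8: ethics uncovered — not redundant.
1 redundant: M4.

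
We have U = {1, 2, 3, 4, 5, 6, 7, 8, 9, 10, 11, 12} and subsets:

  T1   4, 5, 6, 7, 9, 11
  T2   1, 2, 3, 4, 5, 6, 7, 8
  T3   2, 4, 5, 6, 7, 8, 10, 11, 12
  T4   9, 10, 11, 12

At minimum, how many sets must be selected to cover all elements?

T2, T4 together cover {1, 2, 3, 4, 5, 6, 7, 8, 9, 10, 11, 12} — every element.
No single set contains all 12 elements, so 2 is optimal.
Greedy (largest uncovered first) would take T3, T2, T1 — 3 sets — but 2 suffice.

2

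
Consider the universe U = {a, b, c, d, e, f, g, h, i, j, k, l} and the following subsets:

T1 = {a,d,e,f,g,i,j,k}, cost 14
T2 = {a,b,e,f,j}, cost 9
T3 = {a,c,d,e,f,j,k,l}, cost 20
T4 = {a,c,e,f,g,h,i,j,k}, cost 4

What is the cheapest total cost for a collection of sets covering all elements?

33

T2, T3, T4 cover every element at cost 9 + 20 + 4 = 33.
Any cover uses at least 3 sets; among all covering selections none totals below 33.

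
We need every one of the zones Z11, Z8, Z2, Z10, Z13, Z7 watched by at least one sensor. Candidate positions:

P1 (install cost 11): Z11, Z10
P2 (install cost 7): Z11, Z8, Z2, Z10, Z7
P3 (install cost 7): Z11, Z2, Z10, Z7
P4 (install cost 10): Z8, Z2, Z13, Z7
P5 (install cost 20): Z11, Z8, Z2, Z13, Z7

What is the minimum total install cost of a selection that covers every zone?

P2, P4 cover every zone at install cost 7 + 10 = 17.
Any cover uses at least 2 sensor positions; among all covering selections none totals below 17.

17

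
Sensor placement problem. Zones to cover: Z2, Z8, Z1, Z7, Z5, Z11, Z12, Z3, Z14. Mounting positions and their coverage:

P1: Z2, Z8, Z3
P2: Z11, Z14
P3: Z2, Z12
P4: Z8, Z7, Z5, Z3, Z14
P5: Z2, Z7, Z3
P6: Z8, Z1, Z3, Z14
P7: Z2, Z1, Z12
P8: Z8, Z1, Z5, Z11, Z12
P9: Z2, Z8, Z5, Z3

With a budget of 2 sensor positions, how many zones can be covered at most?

Choosing P4, P7 covers {Z2, Z8, Z1, Z7, Z5, Z12, Z3, Z14} — 8 zones.
No choice of 2 sensor positions does better; here Z11 is left uncovered.

8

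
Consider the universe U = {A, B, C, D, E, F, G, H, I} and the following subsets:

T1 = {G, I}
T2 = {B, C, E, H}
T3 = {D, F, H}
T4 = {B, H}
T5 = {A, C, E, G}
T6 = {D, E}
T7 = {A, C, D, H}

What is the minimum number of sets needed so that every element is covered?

4

T1, T2, T3, T5 together cover {A, B, C, D, E, F, G, H, I} — every element.
No 3 of the 7 sets cover everything (all 35 triples fall short), so 4 is minimum.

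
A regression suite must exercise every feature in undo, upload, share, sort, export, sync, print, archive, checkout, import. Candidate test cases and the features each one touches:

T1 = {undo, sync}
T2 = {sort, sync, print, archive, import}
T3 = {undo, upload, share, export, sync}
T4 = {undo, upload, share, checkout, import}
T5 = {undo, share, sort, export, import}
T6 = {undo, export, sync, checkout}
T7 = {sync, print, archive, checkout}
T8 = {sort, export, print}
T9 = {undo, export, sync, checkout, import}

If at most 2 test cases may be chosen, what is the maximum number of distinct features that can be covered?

9

Choosing T2, T3 covers {undo, upload, share, sort, export, sync, print, archive, import} — 9 features.
No choice of 2 test cases does better; here checkout is left uncovered.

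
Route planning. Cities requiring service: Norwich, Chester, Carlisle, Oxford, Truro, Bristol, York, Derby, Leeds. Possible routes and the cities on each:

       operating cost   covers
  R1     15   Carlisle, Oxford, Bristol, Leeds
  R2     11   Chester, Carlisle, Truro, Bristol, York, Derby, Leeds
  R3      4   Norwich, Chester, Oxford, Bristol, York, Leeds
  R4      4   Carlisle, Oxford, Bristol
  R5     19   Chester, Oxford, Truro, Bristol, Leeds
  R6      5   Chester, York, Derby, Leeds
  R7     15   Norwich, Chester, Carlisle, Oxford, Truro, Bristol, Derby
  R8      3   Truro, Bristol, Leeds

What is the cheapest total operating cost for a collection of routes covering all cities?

15

R2, R3 cover every city at operating cost 11 + 4 = 15.
Any cover uses at least 2 routes; among all covering selections none totals below 15.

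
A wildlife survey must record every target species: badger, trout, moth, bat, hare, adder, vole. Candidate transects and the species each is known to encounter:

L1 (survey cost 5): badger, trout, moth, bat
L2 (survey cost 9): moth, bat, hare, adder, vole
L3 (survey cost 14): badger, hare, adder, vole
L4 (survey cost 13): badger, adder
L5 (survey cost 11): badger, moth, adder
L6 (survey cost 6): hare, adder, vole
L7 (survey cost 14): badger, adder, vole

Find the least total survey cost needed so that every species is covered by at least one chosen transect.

L1, L6 cover every species at survey cost 5 + 6 = 11.
Any cover uses at least 2 transects; among all covering selections none totals below 11.

11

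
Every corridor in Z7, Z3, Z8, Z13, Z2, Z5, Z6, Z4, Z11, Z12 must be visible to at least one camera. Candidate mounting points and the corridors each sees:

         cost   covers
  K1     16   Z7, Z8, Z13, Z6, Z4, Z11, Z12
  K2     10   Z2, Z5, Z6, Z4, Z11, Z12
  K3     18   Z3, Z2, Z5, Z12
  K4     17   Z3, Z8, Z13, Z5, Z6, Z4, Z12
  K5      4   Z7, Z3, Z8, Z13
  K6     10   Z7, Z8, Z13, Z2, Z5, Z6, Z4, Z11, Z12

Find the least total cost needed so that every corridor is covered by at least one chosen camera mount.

K2, K5 cover every corridor at cost 10 + 4 = 14.
Any cover uses at least 2 camera mounts; among all covering selections none totals below 14.

14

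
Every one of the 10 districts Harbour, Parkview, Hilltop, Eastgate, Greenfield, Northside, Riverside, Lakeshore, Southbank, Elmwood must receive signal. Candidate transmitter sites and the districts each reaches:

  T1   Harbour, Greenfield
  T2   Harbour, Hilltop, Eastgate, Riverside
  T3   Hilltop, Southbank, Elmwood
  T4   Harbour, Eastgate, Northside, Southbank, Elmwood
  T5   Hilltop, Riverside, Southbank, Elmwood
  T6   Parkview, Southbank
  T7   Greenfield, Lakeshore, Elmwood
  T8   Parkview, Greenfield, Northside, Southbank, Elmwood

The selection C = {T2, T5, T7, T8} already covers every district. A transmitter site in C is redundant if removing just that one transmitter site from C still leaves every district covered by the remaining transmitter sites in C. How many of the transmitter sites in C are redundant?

Drop T2: Harbour, Eastgate uncovered — not redundant.
Drop T5: the rest still cover every district — redundant.
Drop T7: Lakeshore uncovered — not redundant.
Drop T8: Parkview, Northside uncovered — not redundant.
1 redundant: T5.

1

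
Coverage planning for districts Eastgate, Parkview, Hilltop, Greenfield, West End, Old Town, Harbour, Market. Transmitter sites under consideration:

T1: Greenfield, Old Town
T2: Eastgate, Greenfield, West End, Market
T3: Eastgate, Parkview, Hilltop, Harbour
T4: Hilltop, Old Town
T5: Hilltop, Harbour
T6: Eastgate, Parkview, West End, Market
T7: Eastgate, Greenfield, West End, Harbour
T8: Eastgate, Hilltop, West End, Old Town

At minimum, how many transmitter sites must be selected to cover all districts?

T1, T2, T3 together cover {Eastgate, Parkview, Hilltop, Greenfield, West End, Old Town, Harbour, Market} — every district.
No 2 of the 8 transmitter sites cover everything (all 28 pairs fall short), so 3 is minimum.

3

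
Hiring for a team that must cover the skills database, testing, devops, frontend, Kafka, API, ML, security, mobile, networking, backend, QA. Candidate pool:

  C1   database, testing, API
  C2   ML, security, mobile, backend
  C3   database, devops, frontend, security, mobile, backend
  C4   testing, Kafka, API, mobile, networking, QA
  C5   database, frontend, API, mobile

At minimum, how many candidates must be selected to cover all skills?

C2, C3, C4 together cover {database, testing, devops, frontend, Kafka, API, ML, security, mobile, networking, backend, QA} — every skill.
No 2 of the 5 candidates cover everything (all 10 pairs fall short), so 3 is minimum.

3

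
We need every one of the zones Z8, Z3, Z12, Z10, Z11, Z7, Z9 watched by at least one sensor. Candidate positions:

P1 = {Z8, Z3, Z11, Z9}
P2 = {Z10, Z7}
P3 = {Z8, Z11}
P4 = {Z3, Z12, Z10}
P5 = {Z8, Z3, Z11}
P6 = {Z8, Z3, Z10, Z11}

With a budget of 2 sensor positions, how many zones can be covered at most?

6

Choosing P1, P2 covers {Z8, Z3, Z10, Z11, Z7, Z9} — 6 zones.
No choice of 2 sensor positions does better; here Z12 is left uncovered.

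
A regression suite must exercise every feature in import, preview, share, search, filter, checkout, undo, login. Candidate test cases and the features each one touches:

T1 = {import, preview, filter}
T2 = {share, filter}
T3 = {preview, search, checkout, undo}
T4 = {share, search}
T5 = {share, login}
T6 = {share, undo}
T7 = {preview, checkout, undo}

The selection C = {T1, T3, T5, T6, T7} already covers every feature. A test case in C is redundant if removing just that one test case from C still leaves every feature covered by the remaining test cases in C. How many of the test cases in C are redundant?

2

Drop T1: import, filter uncovered — not redundant.
Drop T3: search uncovered — not redundant.
Drop T5: login uncovered — not redundant.
Drop T6: the rest still cover every feature — redundant.
Drop T7: the rest still cover every feature — redundant.
2 redundant: T6, T7.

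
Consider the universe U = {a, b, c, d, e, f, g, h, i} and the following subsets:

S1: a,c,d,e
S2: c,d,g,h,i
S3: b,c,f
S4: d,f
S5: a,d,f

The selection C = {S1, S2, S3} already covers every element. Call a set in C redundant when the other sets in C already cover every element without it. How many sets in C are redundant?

Drop S1: a, e uncovered — not redundant.
Drop S2: g, h, i uncovered — not redundant.
Drop S3: b, f uncovered — not redundant.
None of the sets in C is redundant.

0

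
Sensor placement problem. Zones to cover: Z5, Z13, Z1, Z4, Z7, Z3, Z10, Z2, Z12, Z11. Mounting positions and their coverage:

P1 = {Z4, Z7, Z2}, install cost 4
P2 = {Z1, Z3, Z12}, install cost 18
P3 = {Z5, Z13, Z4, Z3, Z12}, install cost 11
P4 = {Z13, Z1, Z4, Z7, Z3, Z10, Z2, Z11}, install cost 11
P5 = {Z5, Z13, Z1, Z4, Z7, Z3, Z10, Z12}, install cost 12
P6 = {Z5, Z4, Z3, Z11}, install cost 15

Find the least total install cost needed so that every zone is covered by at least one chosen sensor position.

22

P3, P4 cover every zone at install cost 11 + 11 = 22.
Any cover uses at least 2 sensor positions; among all covering selections none totals below 22.
Greedy by coverage-per-install cost would pick P1, P5, P4 for 27 — worse than the optimum 22.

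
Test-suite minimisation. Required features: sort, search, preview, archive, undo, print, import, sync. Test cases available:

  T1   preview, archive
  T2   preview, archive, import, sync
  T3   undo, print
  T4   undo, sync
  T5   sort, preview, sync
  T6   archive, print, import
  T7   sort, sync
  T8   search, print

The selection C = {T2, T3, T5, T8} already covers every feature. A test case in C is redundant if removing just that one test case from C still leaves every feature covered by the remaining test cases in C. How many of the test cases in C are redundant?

Drop T2: archive, import uncovered — not redundant.
Drop T3: undo uncovered — not redundant.
Drop T5: sort uncovered — not redundant.
Drop T8: search uncovered — not redundant.
None of the test cases in C is redundant.

0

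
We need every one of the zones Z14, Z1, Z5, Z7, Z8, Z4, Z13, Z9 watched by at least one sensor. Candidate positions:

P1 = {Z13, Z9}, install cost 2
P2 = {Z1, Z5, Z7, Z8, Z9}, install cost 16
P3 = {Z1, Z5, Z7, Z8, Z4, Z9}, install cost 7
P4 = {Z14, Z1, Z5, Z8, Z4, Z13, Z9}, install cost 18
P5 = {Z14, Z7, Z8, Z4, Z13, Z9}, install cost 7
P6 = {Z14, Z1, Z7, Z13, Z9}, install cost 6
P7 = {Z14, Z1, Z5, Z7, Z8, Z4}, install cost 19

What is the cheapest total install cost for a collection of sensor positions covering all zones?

13

P3, P6 cover every zone at install cost 7 + 6 = 13.
Any cover uses at least 2 sensor positions; among all covering selections none totals below 13.
Greedy by coverage-per-install cost would pick P1, P3, P6 for 15 — worse than the optimum 13.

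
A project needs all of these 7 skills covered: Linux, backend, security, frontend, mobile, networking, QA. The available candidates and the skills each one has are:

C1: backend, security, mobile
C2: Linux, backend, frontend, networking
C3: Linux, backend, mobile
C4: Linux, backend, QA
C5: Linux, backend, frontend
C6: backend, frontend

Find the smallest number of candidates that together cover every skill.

3

C1, C2, C4 together cover {Linux, backend, security, frontend, mobile, networking, QA} — every skill.
No 2 of the 6 candidates cover everything (all 15 pairs fall short), so 3 is minimum.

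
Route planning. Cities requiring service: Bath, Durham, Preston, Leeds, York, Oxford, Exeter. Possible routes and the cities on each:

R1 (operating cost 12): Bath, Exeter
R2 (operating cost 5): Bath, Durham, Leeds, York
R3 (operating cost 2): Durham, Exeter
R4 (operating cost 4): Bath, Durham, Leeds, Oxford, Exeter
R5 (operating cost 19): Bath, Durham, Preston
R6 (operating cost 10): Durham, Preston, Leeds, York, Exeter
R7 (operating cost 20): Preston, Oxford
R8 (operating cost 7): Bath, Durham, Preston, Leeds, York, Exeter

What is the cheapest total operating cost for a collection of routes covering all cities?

R4, R8 cover every city at operating cost 4 + 7 = 11.
Any cover uses at least 2 routes; among all covering selections none totals below 11.

11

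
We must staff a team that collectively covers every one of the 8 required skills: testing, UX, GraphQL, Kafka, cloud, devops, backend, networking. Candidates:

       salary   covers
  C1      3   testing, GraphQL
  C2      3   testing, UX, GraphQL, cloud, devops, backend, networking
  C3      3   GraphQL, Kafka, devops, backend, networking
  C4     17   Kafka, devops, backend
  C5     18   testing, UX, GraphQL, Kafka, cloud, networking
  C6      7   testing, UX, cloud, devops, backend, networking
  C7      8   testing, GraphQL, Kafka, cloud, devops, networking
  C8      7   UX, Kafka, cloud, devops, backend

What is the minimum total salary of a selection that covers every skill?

6

C2, C3 cover every skill at salary 3 + 3 = 6.
Any cover uses at least 2 candidates; among all covering selections none totals below 6.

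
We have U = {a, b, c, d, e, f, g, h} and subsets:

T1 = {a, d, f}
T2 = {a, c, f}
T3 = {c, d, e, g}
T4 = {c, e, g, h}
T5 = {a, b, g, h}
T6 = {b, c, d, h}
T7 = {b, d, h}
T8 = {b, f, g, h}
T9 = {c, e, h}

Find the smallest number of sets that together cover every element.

3

T1, T3, T5 together cover {a, b, c, d, e, f, g, h} — every element.
No 2 of the 9 sets cover everything (all 36 pairs fall short), so 3 is minimum.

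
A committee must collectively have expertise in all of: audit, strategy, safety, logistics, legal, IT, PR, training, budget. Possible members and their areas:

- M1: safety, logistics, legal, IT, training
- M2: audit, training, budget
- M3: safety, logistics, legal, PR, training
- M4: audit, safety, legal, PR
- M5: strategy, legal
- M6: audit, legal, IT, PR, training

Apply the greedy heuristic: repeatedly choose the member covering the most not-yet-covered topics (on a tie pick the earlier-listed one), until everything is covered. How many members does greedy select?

4

Pick 1: M1 covers 5 new topics (safety, logistics, legal, IT, training).
Pick 2: M2 covers 2 new topics (audit, budget).
Pick 3: M3 covers 1 new topics (PR).
Pick 4: M5 covers 1 new topics (strategy).
Greedy uses 4 members.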